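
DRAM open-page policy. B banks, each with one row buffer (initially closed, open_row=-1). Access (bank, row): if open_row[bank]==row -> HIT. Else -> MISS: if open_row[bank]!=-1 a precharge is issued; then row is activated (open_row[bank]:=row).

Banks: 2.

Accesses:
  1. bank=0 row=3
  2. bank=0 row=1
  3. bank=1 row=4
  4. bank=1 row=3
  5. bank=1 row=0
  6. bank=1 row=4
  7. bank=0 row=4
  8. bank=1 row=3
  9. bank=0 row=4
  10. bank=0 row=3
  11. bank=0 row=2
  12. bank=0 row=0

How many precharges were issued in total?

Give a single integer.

Acc 1: bank0 row3 -> MISS (open row3); precharges=0
Acc 2: bank0 row1 -> MISS (open row1); precharges=1
Acc 3: bank1 row4 -> MISS (open row4); precharges=1
Acc 4: bank1 row3 -> MISS (open row3); precharges=2
Acc 5: bank1 row0 -> MISS (open row0); precharges=3
Acc 6: bank1 row4 -> MISS (open row4); precharges=4
Acc 7: bank0 row4 -> MISS (open row4); precharges=5
Acc 8: bank1 row3 -> MISS (open row3); precharges=6
Acc 9: bank0 row4 -> HIT
Acc 10: bank0 row3 -> MISS (open row3); precharges=7
Acc 11: bank0 row2 -> MISS (open row2); precharges=8
Acc 12: bank0 row0 -> MISS (open row0); precharges=9

Answer: 9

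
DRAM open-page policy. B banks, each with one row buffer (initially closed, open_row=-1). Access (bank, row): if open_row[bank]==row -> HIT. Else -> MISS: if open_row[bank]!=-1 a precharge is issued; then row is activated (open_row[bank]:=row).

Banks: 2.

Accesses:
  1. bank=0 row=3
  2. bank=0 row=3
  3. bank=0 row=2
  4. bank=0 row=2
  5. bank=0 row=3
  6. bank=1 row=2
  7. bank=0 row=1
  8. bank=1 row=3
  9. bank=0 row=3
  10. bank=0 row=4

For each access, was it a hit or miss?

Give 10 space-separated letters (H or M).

Answer: M H M H M M M M M M

Derivation:
Acc 1: bank0 row3 -> MISS (open row3); precharges=0
Acc 2: bank0 row3 -> HIT
Acc 3: bank0 row2 -> MISS (open row2); precharges=1
Acc 4: bank0 row2 -> HIT
Acc 5: bank0 row3 -> MISS (open row3); precharges=2
Acc 6: bank1 row2 -> MISS (open row2); precharges=2
Acc 7: bank0 row1 -> MISS (open row1); precharges=3
Acc 8: bank1 row3 -> MISS (open row3); precharges=4
Acc 9: bank0 row3 -> MISS (open row3); precharges=5
Acc 10: bank0 row4 -> MISS (open row4); precharges=6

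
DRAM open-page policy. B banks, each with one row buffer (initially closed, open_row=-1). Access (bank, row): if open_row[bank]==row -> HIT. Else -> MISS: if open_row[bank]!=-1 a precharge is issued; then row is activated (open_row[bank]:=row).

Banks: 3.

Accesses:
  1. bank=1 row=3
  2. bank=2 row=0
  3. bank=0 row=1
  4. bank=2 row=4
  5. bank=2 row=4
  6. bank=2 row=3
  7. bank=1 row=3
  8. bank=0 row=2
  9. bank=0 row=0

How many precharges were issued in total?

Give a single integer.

Answer: 4

Derivation:
Acc 1: bank1 row3 -> MISS (open row3); precharges=0
Acc 2: bank2 row0 -> MISS (open row0); precharges=0
Acc 3: bank0 row1 -> MISS (open row1); precharges=0
Acc 4: bank2 row4 -> MISS (open row4); precharges=1
Acc 5: bank2 row4 -> HIT
Acc 6: bank2 row3 -> MISS (open row3); precharges=2
Acc 7: bank1 row3 -> HIT
Acc 8: bank0 row2 -> MISS (open row2); precharges=3
Acc 9: bank0 row0 -> MISS (open row0); precharges=4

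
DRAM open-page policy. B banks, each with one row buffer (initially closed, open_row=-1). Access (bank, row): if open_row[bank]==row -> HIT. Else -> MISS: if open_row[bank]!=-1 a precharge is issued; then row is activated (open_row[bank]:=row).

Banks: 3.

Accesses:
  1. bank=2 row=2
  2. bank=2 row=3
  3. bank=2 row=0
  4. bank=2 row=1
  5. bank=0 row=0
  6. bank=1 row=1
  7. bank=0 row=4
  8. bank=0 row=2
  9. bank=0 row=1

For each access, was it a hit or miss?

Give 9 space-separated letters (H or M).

Answer: M M M M M M M M M

Derivation:
Acc 1: bank2 row2 -> MISS (open row2); precharges=0
Acc 2: bank2 row3 -> MISS (open row3); precharges=1
Acc 3: bank2 row0 -> MISS (open row0); precharges=2
Acc 4: bank2 row1 -> MISS (open row1); precharges=3
Acc 5: bank0 row0 -> MISS (open row0); precharges=3
Acc 6: bank1 row1 -> MISS (open row1); precharges=3
Acc 7: bank0 row4 -> MISS (open row4); precharges=4
Acc 8: bank0 row2 -> MISS (open row2); precharges=5
Acc 9: bank0 row1 -> MISS (open row1); precharges=6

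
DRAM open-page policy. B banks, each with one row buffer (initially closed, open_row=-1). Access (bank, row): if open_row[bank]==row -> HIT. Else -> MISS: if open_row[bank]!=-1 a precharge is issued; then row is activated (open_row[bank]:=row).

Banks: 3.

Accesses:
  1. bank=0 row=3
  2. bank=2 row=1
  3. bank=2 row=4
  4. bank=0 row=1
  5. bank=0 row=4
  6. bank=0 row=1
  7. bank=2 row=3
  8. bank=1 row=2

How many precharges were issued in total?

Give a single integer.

Answer: 5

Derivation:
Acc 1: bank0 row3 -> MISS (open row3); precharges=0
Acc 2: bank2 row1 -> MISS (open row1); precharges=0
Acc 3: bank2 row4 -> MISS (open row4); precharges=1
Acc 4: bank0 row1 -> MISS (open row1); precharges=2
Acc 5: bank0 row4 -> MISS (open row4); precharges=3
Acc 6: bank0 row1 -> MISS (open row1); precharges=4
Acc 7: bank2 row3 -> MISS (open row3); precharges=5
Acc 8: bank1 row2 -> MISS (open row2); precharges=5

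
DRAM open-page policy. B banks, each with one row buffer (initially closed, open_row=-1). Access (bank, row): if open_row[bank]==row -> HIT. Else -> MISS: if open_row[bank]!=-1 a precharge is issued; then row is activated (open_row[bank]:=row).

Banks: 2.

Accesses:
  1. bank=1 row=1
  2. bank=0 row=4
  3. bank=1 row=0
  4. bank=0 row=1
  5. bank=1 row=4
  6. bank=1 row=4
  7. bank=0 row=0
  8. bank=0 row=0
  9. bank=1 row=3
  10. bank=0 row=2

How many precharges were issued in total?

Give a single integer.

Acc 1: bank1 row1 -> MISS (open row1); precharges=0
Acc 2: bank0 row4 -> MISS (open row4); precharges=0
Acc 3: bank1 row0 -> MISS (open row0); precharges=1
Acc 4: bank0 row1 -> MISS (open row1); precharges=2
Acc 5: bank1 row4 -> MISS (open row4); precharges=3
Acc 6: bank1 row4 -> HIT
Acc 7: bank0 row0 -> MISS (open row0); precharges=4
Acc 8: bank0 row0 -> HIT
Acc 9: bank1 row3 -> MISS (open row3); precharges=5
Acc 10: bank0 row2 -> MISS (open row2); precharges=6

Answer: 6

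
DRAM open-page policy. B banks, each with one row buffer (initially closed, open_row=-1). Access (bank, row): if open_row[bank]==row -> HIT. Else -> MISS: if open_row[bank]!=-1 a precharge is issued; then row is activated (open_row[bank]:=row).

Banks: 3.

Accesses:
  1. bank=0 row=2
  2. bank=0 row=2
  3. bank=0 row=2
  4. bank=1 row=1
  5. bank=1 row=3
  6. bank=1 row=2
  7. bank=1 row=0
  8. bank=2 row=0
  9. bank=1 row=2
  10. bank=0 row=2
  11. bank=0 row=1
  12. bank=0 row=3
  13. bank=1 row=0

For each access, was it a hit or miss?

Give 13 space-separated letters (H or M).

Answer: M H H M M M M M M H M M M

Derivation:
Acc 1: bank0 row2 -> MISS (open row2); precharges=0
Acc 2: bank0 row2 -> HIT
Acc 3: bank0 row2 -> HIT
Acc 4: bank1 row1 -> MISS (open row1); precharges=0
Acc 5: bank1 row3 -> MISS (open row3); precharges=1
Acc 6: bank1 row2 -> MISS (open row2); precharges=2
Acc 7: bank1 row0 -> MISS (open row0); precharges=3
Acc 8: bank2 row0 -> MISS (open row0); precharges=3
Acc 9: bank1 row2 -> MISS (open row2); precharges=4
Acc 10: bank0 row2 -> HIT
Acc 11: bank0 row1 -> MISS (open row1); precharges=5
Acc 12: bank0 row3 -> MISS (open row3); precharges=6
Acc 13: bank1 row0 -> MISS (open row0); precharges=7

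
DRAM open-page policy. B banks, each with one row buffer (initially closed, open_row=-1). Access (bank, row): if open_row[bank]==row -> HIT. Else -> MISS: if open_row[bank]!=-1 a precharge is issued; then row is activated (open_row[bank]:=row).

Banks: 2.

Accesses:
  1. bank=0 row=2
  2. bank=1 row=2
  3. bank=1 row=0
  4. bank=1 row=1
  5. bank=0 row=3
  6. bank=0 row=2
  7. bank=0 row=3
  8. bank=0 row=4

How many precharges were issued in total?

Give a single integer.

Answer: 6

Derivation:
Acc 1: bank0 row2 -> MISS (open row2); precharges=0
Acc 2: bank1 row2 -> MISS (open row2); precharges=0
Acc 3: bank1 row0 -> MISS (open row0); precharges=1
Acc 4: bank1 row1 -> MISS (open row1); precharges=2
Acc 5: bank0 row3 -> MISS (open row3); precharges=3
Acc 6: bank0 row2 -> MISS (open row2); precharges=4
Acc 7: bank0 row3 -> MISS (open row3); precharges=5
Acc 8: bank0 row4 -> MISS (open row4); precharges=6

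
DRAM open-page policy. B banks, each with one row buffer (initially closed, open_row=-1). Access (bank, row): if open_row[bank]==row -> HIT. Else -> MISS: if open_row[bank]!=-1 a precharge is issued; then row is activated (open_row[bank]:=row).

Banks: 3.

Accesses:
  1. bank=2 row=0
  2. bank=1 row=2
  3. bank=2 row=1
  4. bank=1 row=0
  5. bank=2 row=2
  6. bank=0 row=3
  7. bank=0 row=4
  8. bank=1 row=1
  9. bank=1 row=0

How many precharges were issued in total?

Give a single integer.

Acc 1: bank2 row0 -> MISS (open row0); precharges=0
Acc 2: bank1 row2 -> MISS (open row2); precharges=0
Acc 3: bank2 row1 -> MISS (open row1); precharges=1
Acc 4: bank1 row0 -> MISS (open row0); precharges=2
Acc 5: bank2 row2 -> MISS (open row2); precharges=3
Acc 6: bank0 row3 -> MISS (open row3); precharges=3
Acc 7: bank0 row4 -> MISS (open row4); precharges=4
Acc 8: bank1 row1 -> MISS (open row1); precharges=5
Acc 9: bank1 row0 -> MISS (open row0); precharges=6

Answer: 6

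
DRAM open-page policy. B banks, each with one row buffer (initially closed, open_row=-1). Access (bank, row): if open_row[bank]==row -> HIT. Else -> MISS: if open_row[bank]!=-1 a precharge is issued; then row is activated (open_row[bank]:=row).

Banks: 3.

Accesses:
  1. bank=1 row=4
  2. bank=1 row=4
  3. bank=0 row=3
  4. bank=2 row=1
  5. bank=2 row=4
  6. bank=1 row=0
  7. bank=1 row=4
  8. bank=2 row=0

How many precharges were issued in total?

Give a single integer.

Answer: 4

Derivation:
Acc 1: bank1 row4 -> MISS (open row4); precharges=0
Acc 2: bank1 row4 -> HIT
Acc 3: bank0 row3 -> MISS (open row3); precharges=0
Acc 4: bank2 row1 -> MISS (open row1); precharges=0
Acc 5: bank2 row4 -> MISS (open row4); precharges=1
Acc 6: bank1 row0 -> MISS (open row0); precharges=2
Acc 7: bank1 row4 -> MISS (open row4); precharges=3
Acc 8: bank2 row0 -> MISS (open row0); precharges=4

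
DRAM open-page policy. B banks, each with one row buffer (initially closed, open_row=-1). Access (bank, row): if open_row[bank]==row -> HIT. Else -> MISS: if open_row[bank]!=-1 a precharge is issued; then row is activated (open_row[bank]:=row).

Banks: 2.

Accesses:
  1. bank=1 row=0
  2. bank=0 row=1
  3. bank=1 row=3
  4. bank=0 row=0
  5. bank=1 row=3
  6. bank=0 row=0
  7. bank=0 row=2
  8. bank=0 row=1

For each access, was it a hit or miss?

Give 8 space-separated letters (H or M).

Acc 1: bank1 row0 -> MISS (open row0); precharges=0
Acc 2: bank0 row1 -> MISS (open row1); precharges=0
Acc 3: bank1 row3 -> MISS (open row3); precharges=1
Acc 4: bank0 row0 -> MISS (open row0); precharges=2
Acc 5: bank1 row3 -> HIT
Acc 6: bank0 row0 -> HIT
Acc 7: bank0 row2 -> MISS (open row2); precharges=3
Acc 8: bank0 row1 -> MISS (open row1); precharges=4

Answer: M M M M H H M M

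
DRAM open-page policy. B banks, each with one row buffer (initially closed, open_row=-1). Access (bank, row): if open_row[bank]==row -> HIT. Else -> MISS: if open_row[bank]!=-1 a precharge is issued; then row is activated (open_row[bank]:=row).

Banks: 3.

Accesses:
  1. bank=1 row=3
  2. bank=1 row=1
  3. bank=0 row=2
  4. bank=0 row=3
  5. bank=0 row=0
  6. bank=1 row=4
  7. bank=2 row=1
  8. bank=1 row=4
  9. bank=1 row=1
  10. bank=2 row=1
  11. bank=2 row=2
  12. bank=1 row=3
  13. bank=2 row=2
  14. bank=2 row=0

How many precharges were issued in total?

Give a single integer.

Acc 1: bank1 row3 -> MISS (open row3); precharges=0
Acc 2: bank1 row1 -> MISS (open row1); precharges=1
Acc 3: bank0 row2 -> MISS (open row2); precharges=1
Acc 4: bank0 row3 -> MISS (open row3); precharges=2
Acc 5: bank0 row0 -> MISS (open row0); precharges=3
Acc 6: bank1 row4 -> MISS (open row4); precharges=4
Acc 7: bank2 row1 -> MISS (open row1); precharges=4
Acc 8: bank1 row4 -> HIT
Acc 9: bank1 row1 -> MISS (open row1); precharges=5
Acc 10: bank2 row1 -> HIT
Acc 11: bank2 row2 -> MISS (open row2); precharges=6
Acc 12: bank1 row3 -> MISS (open row3); precharges=7
Acc 13: bank2 row2 -> HIT
Acc 14: bank2 row0 -> MISS (open row0); precharges=8

Answer: 8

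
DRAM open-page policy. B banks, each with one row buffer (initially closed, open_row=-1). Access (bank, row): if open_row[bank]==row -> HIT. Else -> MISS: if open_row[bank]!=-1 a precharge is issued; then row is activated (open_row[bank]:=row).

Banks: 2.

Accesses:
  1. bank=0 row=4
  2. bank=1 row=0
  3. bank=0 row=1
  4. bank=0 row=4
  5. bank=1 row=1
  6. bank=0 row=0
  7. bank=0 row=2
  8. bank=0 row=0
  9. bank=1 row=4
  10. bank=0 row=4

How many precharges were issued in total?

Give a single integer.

Answer: 8

Derivation:
Acc 1: bank0 row4 -> MISS (open row4); precharges=0
Acc 2: bank1 row0 -> MISS (open row0); precharges=0
Acc 3: bank0 row1 -> MISS (open row1); precharges=1
Acc 4: bank0 row4 -> MISS (open row4); precharges=2
Acc 5: bank1 row1 -> MISS (open row1); precharges=3
Acc 6: bank0 row0 -> MISS (open row0); precharges=4
Acc 7: bank0 row2 -> MISS (open row2); precharges=5
Acc 8: bank0 row0 -> MISS (open row0); precharges=6
Acc 9: bank1 row4 -> MISS (open row4); precharges=7
Acc 10: bank0 row4 -> MISS (open row4); precharges=8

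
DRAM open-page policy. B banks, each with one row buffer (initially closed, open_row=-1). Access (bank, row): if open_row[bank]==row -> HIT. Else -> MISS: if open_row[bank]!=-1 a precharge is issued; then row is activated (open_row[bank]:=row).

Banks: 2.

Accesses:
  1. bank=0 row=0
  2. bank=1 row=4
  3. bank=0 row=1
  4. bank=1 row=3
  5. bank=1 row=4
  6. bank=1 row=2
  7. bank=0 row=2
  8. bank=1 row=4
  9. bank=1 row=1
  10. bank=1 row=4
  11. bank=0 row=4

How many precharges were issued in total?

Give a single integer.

Acc 1: bank0 row0 -> MISS (open row0); precharges=0
Acc 2: bank1 row4 -> MISS (open row4); precharges=0
Acc 3: bank0 row1 -> MISS (open row1); precharges=1
Acc 4: bank1 row3 -> MISS (open row3); precharges=2
Acc 5: bank1 row4 -> MISS (open row4); precharges=3
Acc 6: bank1 row2 -> MISS (open row2); precharges=4
Acc 7: bank0 row2 -> MISS (open row2); precharges=5
Acc 8: bank1 row4 -> MISS (open row4); precharges=6
Acc 9: bank1 row1 -> MISS (open row1); precharges=7
Acc 10: bank1 row4 -> MISS (open row4); precharges=8
Acc 11: bank0 row4 -> MISS (open row4); precharges=9

Answer: 9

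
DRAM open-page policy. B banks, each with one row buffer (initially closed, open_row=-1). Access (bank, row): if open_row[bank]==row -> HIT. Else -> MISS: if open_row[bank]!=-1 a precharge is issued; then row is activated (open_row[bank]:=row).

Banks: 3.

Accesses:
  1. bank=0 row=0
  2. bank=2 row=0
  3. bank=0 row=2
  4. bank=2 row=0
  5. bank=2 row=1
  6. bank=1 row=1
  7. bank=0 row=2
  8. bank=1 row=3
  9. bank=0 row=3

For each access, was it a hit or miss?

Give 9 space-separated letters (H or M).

Acc 1: bank0 row0 -> MISS (open row0); precharges=0
Acc 2: bank2 row0 -> MISS (open row0); precharges=0
Acc 3: bank0 row2 -> MISS (open row2); precharges=1
Acc 4: bank2 row0 -> HIT
Acc 5: bank2 row1 -> MISS (open row1); precharges=2
Acc 6: bank1 row1 -> MISS (open row1); precharges=2
Acc 7: bank0 row2 -> HIT
Acc 8: bank1 row3 -> MISS (open row3); precharges=3
Acc 9: bank0 row3 -> MISS (open row3); precharges=4

Answer: M M M H M M H M M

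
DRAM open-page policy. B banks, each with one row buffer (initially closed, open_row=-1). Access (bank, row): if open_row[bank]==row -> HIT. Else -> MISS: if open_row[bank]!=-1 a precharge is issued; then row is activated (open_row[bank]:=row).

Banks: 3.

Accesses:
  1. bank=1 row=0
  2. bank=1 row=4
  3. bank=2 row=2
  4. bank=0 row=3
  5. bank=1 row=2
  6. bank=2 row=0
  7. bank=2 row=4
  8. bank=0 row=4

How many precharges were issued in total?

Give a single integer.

Answer: 5

Derivation:
Acc 1: bank1 row0 -> MISS (open row0); precharges=0
Acc 2: bank1 row4 -> MISS (open row4); precharges=1
Acc 3: bank2 row2 -> MISS (open row2); precharges=1
Acc 4: bank0 row3 -> MISS (open row3); precharges=1
Acc 5: bank1 row2 -> MISS (open row2); precharges=2
Acc 6: bank2 row0 -> MISS (open row0); precharges=3
Acc 7: bank2 row4 -> MISS (open row4); precharges=4
Acc 8: bank0 row4 -> MISS (open row4); precharges=5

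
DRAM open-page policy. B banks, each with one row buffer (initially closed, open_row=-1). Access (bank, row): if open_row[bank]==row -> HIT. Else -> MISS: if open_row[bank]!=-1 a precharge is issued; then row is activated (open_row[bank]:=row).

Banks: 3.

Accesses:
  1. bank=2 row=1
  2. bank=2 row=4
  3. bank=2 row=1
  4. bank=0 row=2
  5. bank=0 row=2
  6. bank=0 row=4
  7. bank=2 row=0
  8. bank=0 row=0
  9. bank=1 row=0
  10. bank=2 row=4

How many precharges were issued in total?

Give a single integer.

Acc 1: bank2 row1 -> MISS (open row1); precharges=0
Acc 2: bank2 row4 -> MISS (open row4); precharges=1
Acc 3: bank2 row1 -> MISS (open row1); precharges=2
Acc 4: bank0 row2 -> MISS (open row2); precharges=2
Acc 5: bank0 row2 -> HIT
Acc 6: bank0 row4 -> MISS (open row4); precharges=3
Acc 7: bank2 row0 -> MISS (open row0); precharges=4
Acc 8: bank0 row0 -> MISS (open row0); precharges=5
Acc 9: bank1 row0 -> MISS (open row0); precharges=5
Acc 10: bank2 row4 -> MISS (open row4); precharges=6

Answer: 6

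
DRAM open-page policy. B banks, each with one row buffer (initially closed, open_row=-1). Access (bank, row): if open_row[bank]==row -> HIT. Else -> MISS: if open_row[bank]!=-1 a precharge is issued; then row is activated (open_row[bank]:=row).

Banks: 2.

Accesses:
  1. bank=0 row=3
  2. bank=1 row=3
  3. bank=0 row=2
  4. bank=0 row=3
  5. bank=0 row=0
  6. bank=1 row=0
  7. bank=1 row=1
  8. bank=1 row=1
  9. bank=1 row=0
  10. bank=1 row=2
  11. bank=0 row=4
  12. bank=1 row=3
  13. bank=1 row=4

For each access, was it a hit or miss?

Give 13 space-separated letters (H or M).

Acc 1: bank0 row3 -> MISS (open row3); precharges=0
Acc 2: bank1 row3 -> MISS (open row3); precharges=0
Acc 3: bank0 row2 -> MISS (open row2); precharges=1
Acc 4: bank0 row3 -> MISS (open row3); precharges=2
Acc 5: bank0 row0 -> MISS (open row0); precharges=3
Acc 6: bank1 row0 -> MISS (open row0); precharges=4
Acc 7: bank1 row1 -> MISS (open row1); precharges=5
Acc 8: bank1 row1 -> HIT
Acc 9: bank1 row0 -> MISS (open row0); precharges=6
Acc 10: bank1 row2 -> MISS (open row2); precharges=7
Acc 11: bank0 row4 -> MISS (open row4); precharges=8
Acc 12: bank1 row3 -> MISS (open row3); precharges=9
Acc 13: bank1 row4 -> MISS (open row4); precharges=10

Answer: M M M M M M M H M M M M M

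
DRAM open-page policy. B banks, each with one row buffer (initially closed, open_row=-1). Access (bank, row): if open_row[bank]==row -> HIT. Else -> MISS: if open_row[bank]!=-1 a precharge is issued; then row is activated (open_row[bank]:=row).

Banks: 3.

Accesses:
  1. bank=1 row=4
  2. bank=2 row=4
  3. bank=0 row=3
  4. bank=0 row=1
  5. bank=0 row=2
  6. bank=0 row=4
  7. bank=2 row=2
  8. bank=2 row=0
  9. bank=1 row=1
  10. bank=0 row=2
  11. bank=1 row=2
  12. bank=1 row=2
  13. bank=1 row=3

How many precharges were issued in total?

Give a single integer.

Acc 1: bank1 row4 -> MISS (open row4); precharges=0
Acc 2: bank2 row4 -> MISS (open row4); precharges=0
Acc 3: bank0 row3 -> MISS (open row3); precharges=0
Acc 4: bank0 row1 -> MISS (open row1); precharges=1
Acc 5: bank0 row2 -> MISS (open row2); precharges=2
Acc 6: bank0 row4 -> MISS (open row4); precharges=3
Acc 7: bank2 row2 -> MISS (open row2); precharges=4
Acc 8: bank2 row0 -> MISS (open row0); precharges=5
Acc 9: bank1 row1 -> MISS (open row1); precharges=6
Acc 10: bank0 row2 -> MISS (open row2); precharges=7
Acc 11: bank1 row2 -> MISS (open row2); precharges=8
Acc 12: bank1 row2 -> HIT
Acc 13: bank1 row3 -> MISS (open row3); precharges=9

Answer: 9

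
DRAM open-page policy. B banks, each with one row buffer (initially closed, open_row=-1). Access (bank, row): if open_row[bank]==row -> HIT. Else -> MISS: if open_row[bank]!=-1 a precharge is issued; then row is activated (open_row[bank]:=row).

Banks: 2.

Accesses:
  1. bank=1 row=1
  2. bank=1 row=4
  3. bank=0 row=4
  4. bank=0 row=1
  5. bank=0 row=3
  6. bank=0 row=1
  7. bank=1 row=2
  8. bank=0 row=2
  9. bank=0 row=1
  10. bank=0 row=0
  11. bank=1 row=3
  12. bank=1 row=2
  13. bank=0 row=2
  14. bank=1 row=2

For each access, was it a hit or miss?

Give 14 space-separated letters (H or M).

Answer: M M M M M M M M M M M M M H

Derivation:
Acc 1: bank1 row1 -> MISS (open row1); precharges=0
Acc 2: bank1 row4 -> MISS (open row4); precharges=1
Acc 3: bank0 row4 -> MISS (open row4); precharges=1
Acc 4: bank0 row1 -> MISS (open row1); precharges=2
Acc 5: bank0 row3 -> MISS (open row3); precharges=3
Acc 6: bank0 row1 -> MISS (open row1); precharges=4
Acc 7: bank1 row2 -> MISS (open row2); precharges=5
Acc 8: bank0 row2 -> MISS (open row2); precharges=6
Acc 9: bank0 row1 -> MISS (open row1); precharges=7
Acc 10: bank0 row0 -> MISS (open row0); precharges=8
Acc 11: bank1 row3 -> MISS (open row3); precharges=9
Acc 12: bank1 row2 -> MISS (open row2); precharges=10
Acc 13: bank0 row2 -> MISS (open row2); precharges=11
Acc 14: bank1 row2 -> HIT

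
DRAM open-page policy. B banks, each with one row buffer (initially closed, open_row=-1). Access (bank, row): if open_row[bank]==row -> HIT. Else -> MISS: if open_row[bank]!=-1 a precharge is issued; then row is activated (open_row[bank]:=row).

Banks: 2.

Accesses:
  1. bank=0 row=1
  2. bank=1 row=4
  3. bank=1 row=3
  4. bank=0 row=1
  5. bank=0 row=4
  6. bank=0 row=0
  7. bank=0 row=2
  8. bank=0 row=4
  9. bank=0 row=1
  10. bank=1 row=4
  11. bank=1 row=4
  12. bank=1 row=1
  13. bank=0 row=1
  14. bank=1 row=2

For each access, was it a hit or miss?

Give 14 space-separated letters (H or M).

Acc 1: bank0 row1 -> MISS (open row1); precharges=0
Acc 2: bank1 row4 -> MISS (open row4); precharges=0
Acc 3: bank1 row3 -> MISS (open row3); precharges=1
Acc 4: bank0 row1 -> HIT
Acc 5: bank0 row4 -> MISS (open row4); precharges=2
Acc 6: bank0 row0 -> MISS (open row0); precharges=3
Acc 7: bank0 row2 -> MISS (open row2); precharges=4
Acc 8: bank0 row4 -> MISS (open row4); precharges=5
Acc 9: bank0 row1 -> MISS (open row1); precharges=6
Acc 10: bank1 row4 -> MISS (open row4); precharges=7
Acc 11: bank1 row4 -> HIT
Acc 12: bank1 row1 -> MISS (open row1); precharges=8
Acc 13: bank0 row1 -> HIT
Acc 14: bank1 row2 -> MISS (open row2); precharges=9

Answer: M M M H M M M M M M H M H M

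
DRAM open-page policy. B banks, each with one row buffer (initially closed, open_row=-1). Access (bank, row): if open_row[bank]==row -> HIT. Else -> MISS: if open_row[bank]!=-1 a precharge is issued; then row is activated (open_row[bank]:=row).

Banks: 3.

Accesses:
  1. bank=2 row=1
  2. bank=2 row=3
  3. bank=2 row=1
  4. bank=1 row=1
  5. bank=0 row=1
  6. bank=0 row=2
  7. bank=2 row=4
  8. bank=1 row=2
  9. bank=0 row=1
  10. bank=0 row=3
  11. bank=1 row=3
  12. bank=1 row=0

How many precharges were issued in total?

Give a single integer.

Answer: 9

Derivation:
Acc 1: bank2 row1 -> MISS (open row1); precharges=0
Acc 2: bank2 row3 -> MISS (open row3); precharges=1
Acc 3: bank2 row1 -> MISS (open row1); precharges=2
Acc 4: bank1 row1 -> MISS (open row1); precharges=2
Acc 5: bank0 row1 -> MISS (open row1); precharges=2
Acc 6: bank0 row2 -> MISS (open row2); precharges=3
Acc 7: bank2 row4 -> MISS (open row4); precharges=4
Acc 8: bank1 row2 -> MISS (open row2); precharges=5
Acc 9: bank0 row1 -> MISS (open row1); precharges=6
Acc 10: bank0 row3 -> MISS (open row3); precharges=7
Acc 11: bank1 row3 -> MISS (open row3); precharges=8
Acc 12: bank1 row0 -> MISS (open row0); precharges=9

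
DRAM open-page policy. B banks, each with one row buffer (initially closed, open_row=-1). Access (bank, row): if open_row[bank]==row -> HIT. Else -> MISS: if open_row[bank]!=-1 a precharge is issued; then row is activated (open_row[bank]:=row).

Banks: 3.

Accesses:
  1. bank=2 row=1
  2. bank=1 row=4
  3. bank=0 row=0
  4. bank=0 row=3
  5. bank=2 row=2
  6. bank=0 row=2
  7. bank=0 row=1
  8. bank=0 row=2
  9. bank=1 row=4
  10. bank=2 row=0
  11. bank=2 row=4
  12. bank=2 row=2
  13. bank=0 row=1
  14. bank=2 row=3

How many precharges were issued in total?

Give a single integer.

Answer: 10

Derivation:
Acc 1: bank2 row1 -> MISS (open row1); precharges=0
Acc 2: bank1 row4 -> MISS (open row4); precharges=0
Acc 3: bank0 row0 -> MISS (open row0); precharges=0
Acc 4: bank0 row3 -> MISS (open row3); precharges=1
Acc 5: bank2 row2 -> MISS (open row2); precharges=2
Acc 6: bank0 row2 -> MISS (open row2); precharges=3
Acc 7: bank0 row1 -> MISS (open row1); precharges=4
Acc 8: bank0 row2 -> MISS (open row2); precharges=5
Acc 9: bank1 row4 -> HIT
Acc 10: bank2 row0 -> MISS (open row0); precharges=6
Acc 11: bank2 row4 -> MISS (open row4); precharges=7
Acc 12: bank2 row2 -> MISS (open row2); precharges=8
Acc 13: bank0 row1 -> MISS (open row1); precharges=9
Acc 14: bank2 row3 -> MISS (open row3); precharges=10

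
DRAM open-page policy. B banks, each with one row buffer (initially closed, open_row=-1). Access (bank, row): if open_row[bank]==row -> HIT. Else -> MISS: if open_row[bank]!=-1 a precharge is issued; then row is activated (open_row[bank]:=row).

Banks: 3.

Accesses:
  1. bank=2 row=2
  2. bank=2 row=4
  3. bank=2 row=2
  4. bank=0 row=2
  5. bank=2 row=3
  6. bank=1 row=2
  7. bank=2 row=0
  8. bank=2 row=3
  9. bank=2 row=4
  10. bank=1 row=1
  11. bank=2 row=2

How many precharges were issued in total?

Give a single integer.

Acc 1: bank2 row2 -> MISS (open row2); precharges=0
Acc 2: bank2 row4 -> MISS (open row4); precharges=1
Acc 3: bank2 row2 -> MISS (open row2); precharges=2
Acc 4: bank0 row2 -> MISS (open row2); precharges=2
Acc 5: bank2 row3 -> MISS (open row3); precharges=3
Acc 6: bank1 row2 -> MISS (open row2); precharges=3
Acc 7: bank2 row0 -> MISS (open row0); precharges=4
Acc 8: bank2 row3 -> MISS (open row3); precharges=5
Acc 9: bank2 row4 -> MISS (open row4); precharges=6
Acc 10: bank1 row1 -> MISS (open row1); precharges=7
Acc 11: bank2 row2 -> MISS (open row2); precharges=8

Answer: 8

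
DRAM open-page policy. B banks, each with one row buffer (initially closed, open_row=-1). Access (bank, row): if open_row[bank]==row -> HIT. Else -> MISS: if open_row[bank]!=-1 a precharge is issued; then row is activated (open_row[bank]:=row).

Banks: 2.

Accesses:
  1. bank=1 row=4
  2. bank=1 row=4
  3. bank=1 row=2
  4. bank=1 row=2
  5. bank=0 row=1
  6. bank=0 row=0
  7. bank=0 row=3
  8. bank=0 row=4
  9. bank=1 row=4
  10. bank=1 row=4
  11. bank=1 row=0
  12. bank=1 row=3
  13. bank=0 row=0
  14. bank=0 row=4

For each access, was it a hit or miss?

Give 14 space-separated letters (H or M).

Acc 1: bank1 row4 -> MISS (open row4); precharges=0
Acc 2: bank1 row4 -> HIT
Acc 3: bank1 row2 -> MISS (open row2); precharges=1
Acc 4: bank1 row2 -> HIT
Acc 5: bank0 row1 -> MISS (open row1); precharges=1
Acc 6: bank0 row0 -> MISS (open row0); precharges=2
Acc 7: bank0 row3 -> MISS (open row3); precharges=3
Acc 8: bank0 row4 -> MISS (open row4); precharges=4
Acc 9: bank1 row4 -> MISS (open row4); precharges=5
Acc 10: bank1 row4 -> HIT
Acc 11: bank1 row0 -> MISS (open row0); precharges=6
Acc 12: bank1 row3 -> MISS (open row3); precharges=7
Acc 13: bank0 row0 -> MISS (open row0); precharges=8
Acc 14: bank0 row4 -> MISS (open row4); precharges=9

Answer: M H M H M M M M M H M M M M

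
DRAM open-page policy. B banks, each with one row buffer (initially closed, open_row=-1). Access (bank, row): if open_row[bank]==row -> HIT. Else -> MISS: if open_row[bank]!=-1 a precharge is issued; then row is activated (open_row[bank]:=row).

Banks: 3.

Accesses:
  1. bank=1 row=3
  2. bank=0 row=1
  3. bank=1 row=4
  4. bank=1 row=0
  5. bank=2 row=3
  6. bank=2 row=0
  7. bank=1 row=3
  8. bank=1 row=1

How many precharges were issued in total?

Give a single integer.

Answer: 5

Derivation:
Acc 1: bank1 row3 -> MISS (open row3); precharges=0
Acc 2: bank0 row1 -> MISS (open row1); precharges=0
Acc 3: bank1 row4 -> MISS (open row4); precharges=1
Acc 4: bank1 row0 -> MISS (open row0); precharges=2
Acc 5: bank2 row3 -> MISS (open row3); precharges=2
Acc 6: bank2 row0 -> MISS (open row0); precharges=3
Acc 7: bank1 row3 -> MISS (open row3); precharges=4
Acc 8: bank1 row1 -> MISS (open row1); precharges=5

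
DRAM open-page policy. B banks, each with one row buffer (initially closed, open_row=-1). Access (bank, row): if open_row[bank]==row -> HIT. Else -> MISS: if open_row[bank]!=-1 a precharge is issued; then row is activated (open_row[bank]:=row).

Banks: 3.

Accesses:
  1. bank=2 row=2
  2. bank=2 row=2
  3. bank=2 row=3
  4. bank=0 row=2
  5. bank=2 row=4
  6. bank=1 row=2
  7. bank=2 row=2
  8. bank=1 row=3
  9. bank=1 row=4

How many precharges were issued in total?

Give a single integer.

Acc 1: bank2 row2 -> MISS (open row2); precharges=0
Acc 2: bank2 row2 -> HIT
Acc 3: bank2 row3 -> MISS (open row3); precharges=1
Acc 4: bank0 row2 -> MISS (open row2); precharges=1
Acc 5: bank2 row4 -> MISS (open row4); precharges=2
Acc 6: bank1 row2 -> MISS (open row2); precharges=2
Acc 7: bank2 row2 -> MISS (open row2); precharges=3
Acc 8: bank1 row3 -> MISS (open row3); precharges=4
Acc 9: bank1 row4 -> MISS (open row4); precharges=5

Answer: 5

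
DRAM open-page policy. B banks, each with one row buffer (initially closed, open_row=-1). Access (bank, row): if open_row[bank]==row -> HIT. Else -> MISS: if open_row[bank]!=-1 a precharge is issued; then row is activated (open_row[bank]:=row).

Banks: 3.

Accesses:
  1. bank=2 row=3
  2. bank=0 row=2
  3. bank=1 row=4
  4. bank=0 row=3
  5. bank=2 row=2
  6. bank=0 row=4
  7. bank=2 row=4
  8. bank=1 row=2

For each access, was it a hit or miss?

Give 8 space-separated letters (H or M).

Acc 1: bank2 row3 -> MISS (open row3); precharges=0
Acc 2: bank0 row2 -> MISS (open row2); precharges=0
Acc 3: bank1 row4 -> MISS (open row4); precharges=0
Acc 4: bank0 row3 -> MISS (open row3); precharges=1
Acc 5: bank2 row2 -> MISS (open row2); precharges=2
Acc 6: bank0 row4 -> MISS (open row4); precharges=3
Acc 7: bank2 row4 -> MISS (open row4); precharges=4
Acc 8: bank1 row2 -> MISS (open row2); precharges=5

Answer: M M M M M M M M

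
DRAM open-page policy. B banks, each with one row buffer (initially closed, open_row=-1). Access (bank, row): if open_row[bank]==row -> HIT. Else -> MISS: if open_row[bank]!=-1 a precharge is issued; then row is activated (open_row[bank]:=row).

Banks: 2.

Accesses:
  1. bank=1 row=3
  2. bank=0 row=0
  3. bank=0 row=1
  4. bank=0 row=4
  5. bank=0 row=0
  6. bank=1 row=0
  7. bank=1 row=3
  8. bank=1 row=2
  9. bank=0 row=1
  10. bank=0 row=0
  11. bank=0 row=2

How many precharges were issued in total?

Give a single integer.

Acc 1: bank1 row3 -> MISS (open row3); precharges=0
Acc 2: bank0 row0 -> MISS (open row0); precharges=0
Acc 3: bank0 row1 -> MISS (open row1); precharges=1
Acc 4: bank0 row4 -> MISS (open row4); precharges=2
Acc 5: bank0 row0 -> MISS (open row0); precharges=3
Acc 6: bank1 row0 -> MISS (open row0); precharges=4
Acc 7: bank1 row3 -> MISS (open row3); precharges=5
Acc 8: bank1 row2 -> MISS (open row2); precharges=6
Acc 9: bank0 row1 -> MISS (open row1); precharges=7
Acc 10: bank0 row0 -> MISS (open row0); precharges=8
Acc 11: bank0 row2 -> MISS (open row2); precharges=9

Answer: 9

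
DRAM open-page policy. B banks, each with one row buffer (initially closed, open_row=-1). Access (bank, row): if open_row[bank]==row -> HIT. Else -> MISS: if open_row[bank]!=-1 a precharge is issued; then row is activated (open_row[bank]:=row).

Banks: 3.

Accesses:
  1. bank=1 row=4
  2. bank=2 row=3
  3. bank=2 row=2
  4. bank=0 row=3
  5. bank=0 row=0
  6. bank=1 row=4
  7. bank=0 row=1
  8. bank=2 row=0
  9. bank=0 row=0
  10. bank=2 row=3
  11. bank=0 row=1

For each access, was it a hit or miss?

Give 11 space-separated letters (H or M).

Acc 1: bank1 row4 -> MISS (open row4); precharges=0
Acc 2: bank2 row3 -> MISS (open row3); precharges=0
Acc 3: bank2 row2 -> MISS (open row2); precharges=1
Acc 4: bank0 row3 -> MISS (open row3); precharges=1
Acc 5: bank0 row0 -> MISS (open row0); precharges=2
Acc 6: bank1 row4 -> HIT
Acc 7: bank0 row1 -> MISS (open row1); precharges=3
Acc 8: bank2 row0 -> MISS (open row0); precharges=4
Acc 9: bank0 row0 -> MISS (open row0); precharges=5
Acc 10: bank2 row3 -> MISS (open row3); precharges=6
Acc 11: bank0 row1 -> MISS (open row1); precharges=7

Answer: M M M M M H M M M M M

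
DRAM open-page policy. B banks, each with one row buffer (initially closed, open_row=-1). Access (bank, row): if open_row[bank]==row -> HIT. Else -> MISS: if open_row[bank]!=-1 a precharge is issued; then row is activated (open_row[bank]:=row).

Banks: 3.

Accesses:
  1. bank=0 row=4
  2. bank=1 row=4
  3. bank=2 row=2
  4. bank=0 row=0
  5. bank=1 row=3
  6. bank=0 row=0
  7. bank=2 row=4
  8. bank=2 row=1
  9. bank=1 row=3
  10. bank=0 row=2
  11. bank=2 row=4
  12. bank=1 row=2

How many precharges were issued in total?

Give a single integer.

Acc 1: bank0 row4 -> MISS (open row4); precharges=0
Acc 2: bank1 row4 -> MISS (open row4); precharges=0
Acc 3: bank2 row2 -> MISS (open row2); precharges=0
Acc 4: bank0 row0 -> MISS (open row0); precharges=1
Acc 5: bank1 row3 -> MISS (open row3); precharges=2
Acc 6: bank0 row0 -> HIT
Acc 7: bank2 row4 -> MISS (open row4); precharges=3
Acc 8: bank2 row1 -> MISS (open row1); precharges=4
Acc 9: bank1 row3 -> HIT
Acc 10: bank0 row2 -> MISS (open row2); precharges=5
Acc 11: bank2 row4 -> MISS (open row4); precharges=6
Acc 12: bank1 row2 -> MISS (open row2); precharges=7

Answer: 7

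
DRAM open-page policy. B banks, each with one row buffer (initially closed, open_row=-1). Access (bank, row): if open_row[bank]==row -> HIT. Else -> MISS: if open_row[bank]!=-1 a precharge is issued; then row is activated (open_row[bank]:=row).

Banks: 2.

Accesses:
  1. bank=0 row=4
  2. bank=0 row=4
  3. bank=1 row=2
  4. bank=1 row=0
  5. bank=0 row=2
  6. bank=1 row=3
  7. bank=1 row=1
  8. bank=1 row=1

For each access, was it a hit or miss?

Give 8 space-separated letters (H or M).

Acc 1: bank0 row4 -> MISS (open row4); precharges=0
Acc 2: bank0 row4 -> HIT
Acc 3: bank1 row2 -> MISS (open row2); precharges=0
Acc 4: bank1 row0 -> MISS (open row0); precharges=1
Acc 5: bank0 row2 -> MISS (open row2); precharges=2
Acc 6: bank1 row3 -> MISS (open row3); precharges=3
Acc 7: bank1 row1 -> MISS (open row1); precharges=4
Acc 8: bank1 row1 -> HIT

Answer: M H M M M M M H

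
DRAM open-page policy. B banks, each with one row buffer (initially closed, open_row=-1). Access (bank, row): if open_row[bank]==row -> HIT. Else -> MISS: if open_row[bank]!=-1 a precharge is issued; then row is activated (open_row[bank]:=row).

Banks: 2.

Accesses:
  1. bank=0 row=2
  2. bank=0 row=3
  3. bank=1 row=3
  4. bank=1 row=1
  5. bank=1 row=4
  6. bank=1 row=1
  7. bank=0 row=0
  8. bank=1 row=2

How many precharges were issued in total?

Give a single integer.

Answer: 6

Derivation:
Acc 1: bank0 row2 -> MISS (open row2); precharges=0
Acc 2: bank0 row3 -> MISS (open row3); precharges=1
Acc 3: bank1 row3 -> MISS (open row3); precharges=1
Acc 4: bank1 row1 -> MISS (open row1); precharges=2
Acc 5: bank1 row4 -> MISS (open row4); precharges=3
Acc 6: bank1 row1 -> MISS (open row1); precharges=4
Acc 7: bank0 row0 -> MISS (open row0); precharges=5
Acc 8: bank1 row2 -> MISS (open row2); precharges=6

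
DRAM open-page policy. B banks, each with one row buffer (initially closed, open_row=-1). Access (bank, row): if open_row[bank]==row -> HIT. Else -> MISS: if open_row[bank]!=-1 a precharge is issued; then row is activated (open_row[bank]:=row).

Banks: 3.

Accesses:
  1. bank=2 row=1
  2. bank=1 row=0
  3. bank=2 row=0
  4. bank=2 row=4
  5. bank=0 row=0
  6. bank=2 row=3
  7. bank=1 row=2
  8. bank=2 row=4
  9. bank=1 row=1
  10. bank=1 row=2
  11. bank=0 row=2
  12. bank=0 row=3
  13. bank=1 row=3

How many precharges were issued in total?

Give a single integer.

Acc 1: bank2 row1 -> MISS (open row1); precharges=0
Acc 2: bank1 row0 -> MISS (open row0); precharges=0
Acc 3: bank2 row0 -> MISS (open row0); precharges=1
Acc 4: bank2 row4 -> MISS (open row4); precharges=2
Acc 5: bank0 row0 -> MISS (open row0); precharges=2
Acc 6: bank2 row3 -> MISS (open row3); precharges=3
Acc 7: bank1 row2 -> MISS (open row2); precharges=4
Acc 8: bank2 row4 -> MISS (open row4); precharges=5
Acc 9: bank1 row1 -> MISS (open row1); precharges=6
Acc 10: bank1 row2 -> MISS (open row2); precharges=7
Acc 11: bank0 row2 -> MISS (open row2); precharges=8
Acc 12: bank0 row3 -> MISS (open row3); precharges=9
Acc 13: bank1 row3 -> MISS (open row3); precharges=10

Answer: 10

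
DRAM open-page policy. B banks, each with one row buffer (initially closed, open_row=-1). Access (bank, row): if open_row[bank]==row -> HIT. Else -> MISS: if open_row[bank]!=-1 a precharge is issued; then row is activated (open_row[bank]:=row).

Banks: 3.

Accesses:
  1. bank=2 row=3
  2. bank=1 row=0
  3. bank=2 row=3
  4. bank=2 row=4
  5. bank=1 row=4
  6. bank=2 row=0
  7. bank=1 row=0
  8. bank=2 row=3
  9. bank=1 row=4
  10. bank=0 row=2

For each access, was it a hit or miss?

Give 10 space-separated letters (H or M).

Acc 1: bank2 row3 -> MISS (open row3); precharges=0
Acc 2: bank1 row0 -> MISS (open row0); precharges=0
Acc 3: bank2 row3 -> HIT
Acc 4: bank2 row4 -> MISS (open row4); precharges=1
Acc 5: bank1 row4 -> MISS (open row4); precharges=2
Acc 6: bank2 row0 -> MISS (open row0); precharges=3
Acc 7: bank1 row0 -> MISS (open row0); precharges=4
Acc 8: bank2 row3 -> MISS (open row3); precharges=5
Acc 9: bank1 row4 -> MISS (open row4); precharges=6
Acc 10: bank0 row2 -> MISS (open row2); precharges=6

Answer: M M H M M M M M M M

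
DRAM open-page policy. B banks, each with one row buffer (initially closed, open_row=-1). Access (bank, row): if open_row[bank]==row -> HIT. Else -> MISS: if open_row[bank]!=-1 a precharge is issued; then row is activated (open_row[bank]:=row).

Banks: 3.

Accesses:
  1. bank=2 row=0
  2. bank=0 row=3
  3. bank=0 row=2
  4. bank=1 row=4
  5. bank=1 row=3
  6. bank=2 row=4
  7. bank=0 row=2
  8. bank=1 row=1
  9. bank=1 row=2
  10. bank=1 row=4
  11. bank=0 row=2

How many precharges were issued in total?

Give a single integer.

Acc 1: bank2 row0 -> MISS (open row0); precharges=0
Acc 2: bank0 row3 -> MISS (open row3); precharges=0
Acc 3: bank0 row2 -> MISS (open row2); precharges=1
Acc 4: bank1 row4 -> MISS (open row4); precharges=1
Acc 5: bank1 row3 -> MISS (open row3); precharges=2
Acc 6: bank2 row4 -> MISS (open row4); precharges=3
Acc 7: bank0 row2 -> HIT
Acc 8: bank1 row1 -> MISS (open row1); precharges=4
Acc 9: bank1 row2 -> MISS (open row2); precharges=5
Acc 10: bank1 row4 -> MISS (open row4); precharges=6
Acc 11: bank0 row2 -> HIT

Answer: 6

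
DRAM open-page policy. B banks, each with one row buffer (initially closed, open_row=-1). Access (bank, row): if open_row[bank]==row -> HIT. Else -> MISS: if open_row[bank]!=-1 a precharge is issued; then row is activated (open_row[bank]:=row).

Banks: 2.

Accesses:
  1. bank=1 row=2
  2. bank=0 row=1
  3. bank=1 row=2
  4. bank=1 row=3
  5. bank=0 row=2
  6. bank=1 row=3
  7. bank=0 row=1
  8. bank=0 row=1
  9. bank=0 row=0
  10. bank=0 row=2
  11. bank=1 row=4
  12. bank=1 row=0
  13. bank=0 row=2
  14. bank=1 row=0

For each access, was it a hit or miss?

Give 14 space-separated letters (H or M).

Answer: M M H M M H M H M M M M H H

Derivation:
Acc 1: bank1 row2 -> MISS (open row2); precharges=0
Acc 2: bank0 row1 -> MISS (open row1); precharges=0
Acc 3: bank1 row2 -> HIT
Acc 4: bank1 row3 -> MISS (open row3); precharges=1
Acc 5: bank0 row2 -> MISS (open row2); precharges=2
Acc 6: bank1 row3 -> HIT
Acc 7: bank0 row1 -> MISS (open row1); precharges=3
Acc 8: bank0 row1 -> HIT
Acc 9: bank0 row0 -> MISS (open row0); precharges=4
Acc 10: bank0 row2 -> MISS (open row2); precharges=5
Acc 11: bank1 row4 -> MISS (open row4); precharges=6
Acc 12: bank1 row0 -> MISS (open row0); precharges=7
Acc 13: bank0 row2 -> HIT
Acc 14: bank1 row0 -> HIT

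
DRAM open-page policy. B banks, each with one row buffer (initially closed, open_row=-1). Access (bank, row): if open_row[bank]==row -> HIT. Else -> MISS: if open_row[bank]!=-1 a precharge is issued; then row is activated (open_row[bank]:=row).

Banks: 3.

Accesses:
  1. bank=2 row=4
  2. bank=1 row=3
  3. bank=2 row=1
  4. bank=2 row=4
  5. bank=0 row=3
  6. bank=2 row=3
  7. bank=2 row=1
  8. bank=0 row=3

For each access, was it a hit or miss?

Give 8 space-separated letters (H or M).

Answer: M M M M M M M H

Derivation:
Acc 1: bank2 row4 -> MISS (open row4); precharges=0
Acc 2: bank1 row3 -> MISS (open row3); precharges=0
Acc 3: bank2 row1 -> MISS (open row1); precharges=1
Acc 4: bank2 row4 -> MISS (open row4); precharges=2
Acc 5: bank0 row3 -> MISS (open row3); precharges=2
Acc 6: bank2 row3 -> MISS (open row3); precharges=3
Acc 7: bank2 row1 -> MISS (open row1); precharges=4
Acc 8: bank0 row3 -> HIT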